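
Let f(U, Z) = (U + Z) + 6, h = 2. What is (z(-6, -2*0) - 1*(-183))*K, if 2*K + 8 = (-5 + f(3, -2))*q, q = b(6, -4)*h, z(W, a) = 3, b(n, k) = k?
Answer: -2232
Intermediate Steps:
q = -8 (q = -4*2 = -8)
f(U, Z) = 6 + U + Z
K = -12 (K = -4 + ((-5 + (6 + 3 - 2))*(-8))/2 = -4 + ((-5 + 7)*(-8))/2 = -4 + (2*(-8))/2 = -4 + (1/2)*(-16) = -4 - 8 = -12)
(z(-6, -2*0) - 1*(-183))*K = (3 - 1*(-183))*(-12) = (3 + 183)*(-12) = 186*(-12) = -2232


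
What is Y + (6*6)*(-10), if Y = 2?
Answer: -358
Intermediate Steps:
Y + (6*6)*(-10) = 2 + (6*6)*(-10) = 2 + 36*(-10) = 2 - 360 = -358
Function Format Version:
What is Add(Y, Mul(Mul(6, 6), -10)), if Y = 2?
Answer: -358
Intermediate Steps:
Add(Y, Mul(Mul(6, 6), -10)) = Add(2, Mul(Mul(6, 6), -10)) = Add(2, Mul(36, -10)) = Add(2, -360) = -358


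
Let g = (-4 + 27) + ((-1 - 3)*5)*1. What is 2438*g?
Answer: 7314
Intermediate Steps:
g = 3 (g = 23 - 4*5*1 = 23 - 20*1 = 23 - 20 = 3)
2438*g = 2438*3 = 7314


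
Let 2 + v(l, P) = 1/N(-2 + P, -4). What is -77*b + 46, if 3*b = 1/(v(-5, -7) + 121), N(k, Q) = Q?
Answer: 65242/1425 ≈ 45.784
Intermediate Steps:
v(l, P) = -9/4 (v(l, P) = -2 + 1/(-4) = -2 - 1/4 = -9/4)
b = 4/1425 (b = 1/(3*(-9/4 + 121)) = 1/(3*(475/4)) = (1/3)*(4/475) = 4/1425 ≈ 0.0028070)
-77*b + 46 = -77*4/1425 + 46 = -308/1425 + 46 = 65242/1425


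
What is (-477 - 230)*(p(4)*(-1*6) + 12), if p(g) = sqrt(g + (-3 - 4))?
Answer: -8484 + 4242*I*sqrt(3) ≈ -8484.0 + 7347.4*I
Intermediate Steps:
p(g) = sqrt(-7 + g) (p(g) = sqrt(g - 7) = sqrt(-7 + g))
(-477 - 230)*(p(4)*(-1*6) + 12) = (-477 - 230)*(sqrt(-7 + 4)*(-1*6) + 12) = -707*(sqrt(-3)*(-6) + 12) = -707*((I*sqrt(3))*(-6) + 12) = -707*(-6*I*sqrt(3) + 12) = -707*(12 - 6*I*sqrt(3)) = -8484 + 4242*I*sqrt(3)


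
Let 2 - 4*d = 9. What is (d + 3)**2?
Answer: 25/16 ≈ 1.5625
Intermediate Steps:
d = -7/4 (d = 1/2 - 1/4*9 = 1/2 - 9/4 = -7/4 ≈ -1.7500)
(d + 3)**2 = (-7/4 + 3)**2 = (5/4)**2 = 25/16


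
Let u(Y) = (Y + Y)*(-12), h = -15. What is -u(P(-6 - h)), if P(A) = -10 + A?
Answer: -24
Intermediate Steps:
u(Y) = -24*Y (u(Y) = (2*Y)*(-12) = -24*Y)
-u(P(-6 - h)) = -(-24)*(-10 + (-6 - 1*(-15))) = -(-24)*(-10 + (-6 + 15)) = -(-24)*(-10 + 9) = -(-24)*(-1) = -1*24 = -24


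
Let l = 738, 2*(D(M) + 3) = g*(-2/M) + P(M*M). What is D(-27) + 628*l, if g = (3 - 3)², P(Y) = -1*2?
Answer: 463460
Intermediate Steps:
P(Y) = -2
g = 0 (g = 0² = 0)
D(M) = -4 (D(M) = -3 + (0*(-2/M) - 2)/2 = -3 + (0 - 2)/2 = -3 + (½)*(-2) = -3 - 1 = -4)
D(-27) + 628*l = -4 + 628*738 = -4 + 463464 = 463460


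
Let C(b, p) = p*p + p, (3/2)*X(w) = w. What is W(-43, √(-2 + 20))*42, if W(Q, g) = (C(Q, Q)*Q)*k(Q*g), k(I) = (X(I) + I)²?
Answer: -301538248200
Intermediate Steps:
X(w) = 2*w/3
C(b, p) = p + p² (C(b, p) = p² + p = p + p²)
k(I) = 25*I²/9 (k(I) = (2*I/3 + I)² = (5*I/3)² = 25*I²/9)
W(Q, g) = 25*Q⁴*g²*(1 + Q)/9 (W(Q, g) = ((Q*(1 + Q))*Q)*(25*(Q*g)²/9) = (Q²*(1 + Q))*(25*(Q²*g²)/9) = (Q²*(1 + Q))*(25*Q²*g²/9) = 25*Q⁴*g²*(1 + Q)/9)
W(-43, √(-2 + 20))*42 = ((25/9)*(-43)⁴*(√(-2 + 20))²*(1 - 43))*42 = ((25/9)*3418801*(√18)²*(-42))*42 = ((25/9)*3418801*(3*√2)²*(-42))*42 = ((25/9)*3418801*18*(-42))*42 = -7179482100*42 = -301538248200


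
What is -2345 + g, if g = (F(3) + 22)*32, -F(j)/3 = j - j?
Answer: -1641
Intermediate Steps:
F(j) = 0 (F(j) = -3*(j - j) = -3*0 = 0)
g = 704 (g = (0 + 22)*32 = 22*32 = 704)
-2345 + g = -2345 + 704 = -1641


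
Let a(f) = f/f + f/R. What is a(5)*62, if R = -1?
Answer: -248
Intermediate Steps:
a(f) = 1 - f (a(f) = f/f + f/(-1) = 1 + f*(-1) = 1 - f)
a(5)*62 = (1 - 1*5)*62 = (1 - 5)*62 = -4*62 = -248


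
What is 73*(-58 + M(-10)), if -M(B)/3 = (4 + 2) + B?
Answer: -3358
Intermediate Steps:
M(B) = -18 - 3*B (M(B) = -3*((4 + 2) + B) = -3*(6 + B) = -18 - 3*B)
73*(-58 + M(-10)) = 73*(-58 + (-18 - 3*(-10))) = 73*(-58 + (-18 + 30)) = 73*(-58 + 12) = 73*(-46) = -3358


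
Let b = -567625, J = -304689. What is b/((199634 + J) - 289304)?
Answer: 567625/394359 ≈ 1.4394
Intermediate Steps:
b/((199634 + J) - 289304) = -567625/((199634 - 304689) - 289304) = -567625/(-105055 - 289304) = -567625/(-394359) = -567625*(-1/394359) = 567625/394359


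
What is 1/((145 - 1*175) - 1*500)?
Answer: -1/530 ≈ -0.0018868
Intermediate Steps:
1/((145 - 1*175) - 1*500) = 1/((145 - 175) - 500) = 1/(-30 - 500) = 1/(-530) = -1/530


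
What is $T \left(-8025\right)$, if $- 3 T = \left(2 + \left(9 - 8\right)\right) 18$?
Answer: $144450$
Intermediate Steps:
$T = -18$ ($T = - \frac{\left(2 + \left(9 - 8\right)\right) 18}{3} = - \frac{\left(2 + 1\right) 18}{3} = - \frac{3 \cdot 18}{3} = \left(- \frac{1}{3}\right) 54 = -18$)
$T \left(-8025\right) = \left(-18\right) \left(-8025\right) = 144450$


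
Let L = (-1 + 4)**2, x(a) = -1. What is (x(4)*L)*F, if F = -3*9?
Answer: 243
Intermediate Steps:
L = 9 (L = 3**2 = 9)
F = -27
(x(4)*L)*F = -1*9*(-27) = -9*(-27) = 243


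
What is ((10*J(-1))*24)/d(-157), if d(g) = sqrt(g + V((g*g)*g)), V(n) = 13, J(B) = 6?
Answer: -120*I ≈ -120.0*I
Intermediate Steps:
d(g) = sqrt(13 + g) (d(g) = sqrt(g + 13) = sqrt(13 + g))
((10*J(-1))*24)/d(-157) = ((10*6)*24)/(sqrt(13 - 157)) = (60*24)/(sqrt(-144)) = 1440/((12*I)) = 1440*(-I/12) = -120*I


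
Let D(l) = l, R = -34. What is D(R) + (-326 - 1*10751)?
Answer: -11111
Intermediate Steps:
D(R) + (-326 - 1*10751) = -34 + (-326 - 1*10751) = -34 + (-326 - 10751) = -34 - 11077 = -11111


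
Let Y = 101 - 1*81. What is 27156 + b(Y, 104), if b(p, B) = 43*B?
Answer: 31628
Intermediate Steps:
Y = 20 (Y = 101 - 81 = 20)
27156 + b(Y, 104) = 27156 + 43*104 = 27156 + 4472 = 31628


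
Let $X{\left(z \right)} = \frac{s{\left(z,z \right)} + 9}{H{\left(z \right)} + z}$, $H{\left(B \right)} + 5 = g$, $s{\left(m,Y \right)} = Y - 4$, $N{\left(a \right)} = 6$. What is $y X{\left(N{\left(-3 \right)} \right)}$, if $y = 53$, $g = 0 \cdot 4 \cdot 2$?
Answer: $583$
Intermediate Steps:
$s{\left(m,Y \right)} = -4 + Y$
$g = 0$ ($g = 0 \cdot 2 = 0$)
$H{\left(B \right)} = -5$ ($H{\left(B \right)} = -5 + 0 = -5$)
$X{\left(z \right)} = \frac{5 + z}{-5 + z}$ ($X{\left(z \right)} = \frac{\left(-4 + z\right) + 9}{-5 + z} = \frac{5 + z}{-5 + z}$)
$y X{\left(N{\left(-3 \right)} \right)} = 53 \frac{5 + 6}{-5 + 6} = 53 \cdot 1^{-1} \cdot 11 = 53 \cdot 1 \cdot 11 = 53 \cdot 11 = 583$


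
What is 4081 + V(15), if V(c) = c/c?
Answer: 4082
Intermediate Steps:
V(c) = 1
4081 + V(15) = 4081 + 1 = 4082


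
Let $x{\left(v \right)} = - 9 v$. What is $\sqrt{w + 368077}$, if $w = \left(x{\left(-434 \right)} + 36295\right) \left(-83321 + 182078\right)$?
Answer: $\sqrt{3970498234} \approx 63012.0$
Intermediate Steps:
$w = 3970130157$ ($w = \left(\left(-9\right) \left(-434\right) + 36295\right) \left(-83321 + 182078\right) = \left(3906 + 36295\right) 98757 = 40201 \cdot 98757 = 3970130157$)
$\sqrt{w + 368077} = \sqrt{3970130157 + 368077} = \sqrt{3970498234}$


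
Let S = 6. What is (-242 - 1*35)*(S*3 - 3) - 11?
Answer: -4166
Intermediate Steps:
(-242 - 1*35)*(S*3 - 3) - 11 = (-242 - 1*35)*(6*3 - 3) - 11 = (-242 - 35)*(18 - 3) - 11 = -277*15 - 11 = -4155 - 11 = -4166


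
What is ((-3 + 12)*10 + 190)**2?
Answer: 78400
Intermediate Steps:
((-3 + 12)*10 + 190)**2 = (9*10 + 190)**2 = (90 + 190)**2 = 280**2 = 78400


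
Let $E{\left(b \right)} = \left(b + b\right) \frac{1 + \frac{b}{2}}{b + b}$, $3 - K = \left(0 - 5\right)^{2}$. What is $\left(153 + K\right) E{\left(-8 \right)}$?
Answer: $-393$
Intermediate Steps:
$K = -22$ ($K = 3 - \left(0 - 5\right)^{2} = 3 - \left(-5\right)^{2} = 3 - 25 = -22$)
$E{\left(b \right)} = 1 + \frac{b}{2}$ ($E{\left(b \right)} = 2 b \frac{1 + b \frac{1}{2}}{2 b} = 2 b \left(1 + \frac{b}{2}\right) \frac{1}{2 b} = 2 b \frac{1 + \frac{b}{2}}{2 b} = 1 + \frac{b}{2}$)
$\left(153 + K\right) E{\left(-8 \right)} = \left(153 - 22\right) \left(1 + \frac{1}{2} \left(-8\right)\right) = 131 \left(1 - 4\right) = 131 \left(-3\right) = -393$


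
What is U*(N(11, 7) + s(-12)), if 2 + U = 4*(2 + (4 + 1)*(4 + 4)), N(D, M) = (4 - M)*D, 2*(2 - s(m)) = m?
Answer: -4150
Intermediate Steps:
s(m) = 2 - m/2
N(D, M) = D*(4 - M)
U = 166 (U = -2 + 4*(2 + (4 + 1)*(4 + 4)) = -2 + 4*(2 + 5*8) = -2 + 4*(2 + 40) = -2 + 4*42 = -2 + 168 = 166)
U*(N(11, 7) + s(-12)) = 166*(11*(4 - 1*7) + (2 - ½*(-12))) = 166*(11*(4 - 7) + (2 + 6)) = 166*(11*(-3) + 8) = 166*(-33 + 8) = 166*(-25) = -4150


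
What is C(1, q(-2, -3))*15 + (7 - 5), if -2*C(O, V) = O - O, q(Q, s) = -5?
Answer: 2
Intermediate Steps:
C(O, V) = 0 (C(O, V) = -(O - O)/2 = -½*0 = 0)
C(1, q(-2, -3))*15 + (7 - 5) = 0*15 + (7 - 5) = 0 + 2 = 2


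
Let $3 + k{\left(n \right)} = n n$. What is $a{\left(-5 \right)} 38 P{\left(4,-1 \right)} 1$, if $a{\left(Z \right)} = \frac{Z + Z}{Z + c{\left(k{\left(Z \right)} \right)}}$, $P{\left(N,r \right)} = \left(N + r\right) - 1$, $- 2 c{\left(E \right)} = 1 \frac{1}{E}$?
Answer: $\frac{33440}{221} \approx 151.31$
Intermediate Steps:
$k{\left(n \right)} = -3 + n^{2}$ ($k{\left(n \right)} = -3 + n n = -3 + n^{2}$)
$c{\left(E \right)} = - \frac{1}{2 E}$ ($c{\left(E \right)} = - \frac{1 \frac{1}{E}}{2} = - \frac{1}{2 E}$)
$P{\left(N,r \right)} = -1 + N + r$
$a{\left(Z \right)} = \frac{2 Z}{Z - \frac{1}{2 \left(-3 + Z^{2}\right)}}$ ($a{\left(Z \right)} = \frac{Z + Z}{Z - \frac{1}{2 \left(-3 + Z^{2}\right)}} = \frac{2 Z}{Z - \frac{1}{2 \left(-3 + Z^{2}\right)}}$)
$a{\left(-5 \right)} 38 P{\left(4,-1 \right)} 1 = 4 \left(-5\right) \frac{1}{-1 + 2 \left(-5\right) \left(-3 + \left(-5\right)^{2}\right)} \left(-3 + \left(-5\right)^{2}\right) 38 \left(-1 + 4 - 1\right) 1 = 4 \left(-5\right) \frac{1}{-1 + 2 \left(-5\right) \left(-3 + 25\right)} \left(-3 + 25\right) 38 \cdot 2 \cdot 1 = 4 \left(-5\right) \frac{1}{-1 + 2 \left(-5\right) 22} \cdot 22 \cdot 38 \cdot 2 = 4 \left(-5\right) \frac{1}{-1 - 220} \cdot 22 \cdot 38 \cdot 2 = 4 \left(-5\right) \frac{1}{-221} \cdot 22 \cdot 38 \cdot 2 = 4 \left(-5\right) \left(- \frac{1}{221}\right) 22 \cdot 38 \cdot 2 = \frac{440}{221} \cdot 38 \cdot 2 = \frac{16720}{221} \cdot 2 = \frac{33440}{221}$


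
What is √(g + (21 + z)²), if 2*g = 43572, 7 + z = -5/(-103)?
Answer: √233221483/103 ≈ 148.27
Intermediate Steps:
z = -716/103 (z = -7 - 5/(-103) = -7 - 5*(-1/103) = -7 + 5/103 = -716/103 ≈ -6.9515)
g = 21786 (g = (½)*43572 = 21786)
√(g + (21 + z)²) = √(21786 + (21 - 716/103)²) = √(21786 + (1447/103)²) = √(21786 + 2093809/10609) = √(233221483/10609) = √233221483/103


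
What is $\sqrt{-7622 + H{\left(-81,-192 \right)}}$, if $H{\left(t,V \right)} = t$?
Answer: $i \sqrt{7703} \approx 87.767 i$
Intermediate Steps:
$\sqrt{-7622 + H{\left(-81,-192 \right)}} = \sqrt{-7622 - 81} = \sqrt{-7703} = i \sqrt{7703}$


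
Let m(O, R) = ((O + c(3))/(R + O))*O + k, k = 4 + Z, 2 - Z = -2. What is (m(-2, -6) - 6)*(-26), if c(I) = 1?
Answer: -91/2 ≈ -45.500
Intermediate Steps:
Z = 4 (Z = 2 - 1*(-2) = 2 + 2 = 4)
k = 8 (k = 4 + 4 = 8)
m(O, R) = 8 + O*(1 + O)/(O + R) (m(O, R) = ((O + 1)/(R + O))*O + 8 = ((1 + O)/(O + R))*O + 8 = O*(1 + O)/(O + R) + 8 = 8 + O*(1 + O)/(O + R))
(m(-2, -6) - 6)*(-26) = (((-2)**2 + 8*(-6) + 9*(-2))/(-2 - 6) - 6)*(-26) = ((4 - 48 - 18)/(-8) - 6)*(-26) = (-1/8*(-62) - 6)*(-26) = (31/4 - 6)*(-26) = (7/4)*(-26) = -91/2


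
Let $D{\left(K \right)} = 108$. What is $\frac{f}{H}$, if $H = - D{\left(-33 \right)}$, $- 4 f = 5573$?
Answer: $\frac{5573}{432} \approx 12.9$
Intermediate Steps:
$f = - \frac{5573}{4}$ ($f = \left(- \frac{1}{4}\right) 5573 = - \frac{5573}{4} \approx -1393.3$)
$H = -108$ ($H = \left(-1\right) 108 = -108$)
$\frac{f}{H} = - \frac{5573}{4 \left(-108\right)} = \left(- \frac{5573}{4}\right) \left(- \frac{1}{108}\right) = \frac{5573}{432}$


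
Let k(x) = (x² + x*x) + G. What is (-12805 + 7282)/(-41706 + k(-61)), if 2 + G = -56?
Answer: 5523/34322 ≈ 0.16092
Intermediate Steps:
G = -58 (G = -2 - 56 = -58)
k(x) = -58 + 2*x² (k(x) = (x² + x*x) - 58 = (x² + x²) - 58 = 2*x² - 58 = -58 + 2*x²)
(-12805 + 7282)/(-41706 + k(-61)) = (-12805 + 7282)/(-41706 + (-58 + 2*(-61)²)) = -5523/(-41706 + (-58 + 2*3721)) = -5523/(-41706 + (-58 + 7442)) = -5523/(-41706 + 7384) = -5523/(-34322) = -5523*(-1/34322) = 5523/34322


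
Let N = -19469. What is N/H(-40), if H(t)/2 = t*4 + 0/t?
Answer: 19469/320 ≈ 60.841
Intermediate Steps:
H(t) = 8*t (H(t) = 2*(t*4 + 0/t) = 2*(4*t + 0) = 2*(4*t) = 8*t)
N/H(-40) = -19469/(8*(-40)) = -19469/(-320) = -19469*(-1/320) = 19469/320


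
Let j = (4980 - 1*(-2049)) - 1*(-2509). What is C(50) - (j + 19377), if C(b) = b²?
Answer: -26415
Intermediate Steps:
j = 9538 (j = (4980 + 2049) + 2509 = 7029 + 2509 = 9538)
C(50) - (j + 19377) = 50² - (9538 + 19377) = 2500 - 1*28915 = 2500 - 28915 = -26415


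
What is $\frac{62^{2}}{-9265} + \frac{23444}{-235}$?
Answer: $- \frac{8724480}{87091} \approx -100.18$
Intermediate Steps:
$\frac{62^{2}}{-9265} + \frac{23444}{-235} = 3844 \left(- \frac{1}{9265}\right) + 23444 \left(- \frac{1}{235}\right) = - \frac{3844}{9265} - \frac{23444}{235} = - \frac{8724480}{87091}$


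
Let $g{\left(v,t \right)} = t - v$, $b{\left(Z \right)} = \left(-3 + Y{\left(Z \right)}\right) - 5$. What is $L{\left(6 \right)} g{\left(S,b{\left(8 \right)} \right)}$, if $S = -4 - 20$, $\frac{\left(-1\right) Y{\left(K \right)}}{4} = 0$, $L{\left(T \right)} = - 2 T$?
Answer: $-192$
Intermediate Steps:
$Y{\left(K \right)} = 0$ ($Y{\left(K \right)} = \left(-4\right) 0 = 0$)
$b{\left(Z \right)} = -8$ ($b{\left(Z \right)} = \left(-3 + 0\right) - 5 = -3 - 5 = -8$)
$S = -24$ ($S = -4 - 20 = -24$)
$L{\left(6 \right)} g{\left(S,b{\left(8 \right)} \right)} = \left(-2\right) 6 \left(-8 - -24\right) = - 12 \left(-8 + 24\right) = \left(-12\right) 16 = -192$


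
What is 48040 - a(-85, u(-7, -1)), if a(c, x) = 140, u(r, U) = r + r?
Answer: 47900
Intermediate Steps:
u(r, U) = 2*r
48040 - a(-85, u(-7, -1)) = 48040 - 1*140 = 48040 - 140 = 47900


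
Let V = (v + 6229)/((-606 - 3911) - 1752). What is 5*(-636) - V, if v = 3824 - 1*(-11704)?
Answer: -19913663/6269 ≈ -3176.5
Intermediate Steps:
v = 15528 (v = 3824 + 11704 = 15528)
V = -21757/6269 (V = (15528 + 6229)/((-606 - 3911) - 1752) = 21757/(-4517 - 1752) = 21757/(-6269) = 21757*(-1/6269) = -21757/6269 ≈ -3.4706)
5*(-636) - V = 5*(-636) - 1*(-21757/6269) = -3180 + 21757/6269 = -19913663/6269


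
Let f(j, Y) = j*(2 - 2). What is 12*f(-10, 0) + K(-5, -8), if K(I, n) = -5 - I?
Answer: 0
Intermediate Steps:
f(j, Y) = 0 (f(j, Y) = j*0 = 0)
12*f(-10, 0) + K(-5, -8) = 12*0 + (-5 - 1*(-5)) = 0 + (-5 + 5) = 0 + 0 = 0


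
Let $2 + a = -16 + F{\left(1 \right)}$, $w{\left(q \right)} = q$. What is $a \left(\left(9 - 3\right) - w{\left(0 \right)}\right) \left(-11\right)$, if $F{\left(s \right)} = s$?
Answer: $1122$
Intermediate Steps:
$a = -17$ ($a = -2 + \left(-16 + 1\right) = -2 - 15 = -17$)
$a \left(\left(9 - 3\right) - w{\left(0 \right)}\right) \left(-11\right) = - 17 \left(\left(9 - 3\right) - 0\right) \left(-11\right) = - 17 \left(6 + 0\right) \left(-11\right) = \left(-17\right) 6 \left(-11\right) = \left(-102\right) \left(-11\right) = 1122$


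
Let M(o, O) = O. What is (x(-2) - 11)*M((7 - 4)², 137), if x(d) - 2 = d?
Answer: -1507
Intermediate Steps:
x(d) = 2 + d
(x(-2) - 11)*M((7 - 4)², 137) = ((2 - 2) - 11)*137 = (0 - 11)*137 = -11*137 = -1507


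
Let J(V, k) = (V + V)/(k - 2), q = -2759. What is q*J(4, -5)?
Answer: 22072/7 ≈ 3153.1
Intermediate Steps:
J(V, k) = 2*V/(-2 + k) (J(V, k) = (2*V)/(-2 + k) = 2*V/(-2 + k))
q*J(4, -5) = -5518*4/(-2 - 5) = -5518*4/(-7) = -5518*4*(-1)/7 = -2759*(-8/7) = 22072/7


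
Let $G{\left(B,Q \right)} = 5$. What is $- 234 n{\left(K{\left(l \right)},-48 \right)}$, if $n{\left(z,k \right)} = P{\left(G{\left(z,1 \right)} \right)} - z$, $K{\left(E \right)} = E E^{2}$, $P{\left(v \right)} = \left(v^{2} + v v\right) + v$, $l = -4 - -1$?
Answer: $-19188$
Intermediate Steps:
$l = -3$ ($l = -4 + 1 = -3$)
$P{\left(v \right)} = v + 2 v^{2}$ ($P{\left(v \right)} = \left(v^{2} + v^{2}\right) + v = 2 v^{2} + v = v + 2 v^{2}$)
$K{\left(E \right)} = E^{3}$
$n{\left(z,k \right)} = 55 - z$ ($n{\left(z,k \right)} = 5 \left(1 + 2 \cdot 5\right) - z = 5 \left(1 + 10\right) - z = 5 \cdot 11 - z = 55 - z$)
$- 234 n{\left(K{\left(l \right)},-48 \right)} = - 234 \left(55 - \left(-3\right)^{3}\right) = - 234 \left(55 - -27\right) = - 234 \left(55 + 27\right) = \left(-234\right) 82 = -19188$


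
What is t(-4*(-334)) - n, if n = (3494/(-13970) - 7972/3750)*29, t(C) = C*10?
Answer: 35175333443/2619375 ≈ 13429.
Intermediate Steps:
t(C) = 10*C
n = -180483443/2619375 (n = (3494*(-1/13970) - 7972*1/3750)*29 = (-1747/6985 - 3986/1875)*29 = -6223567/2619375*29 = -180483443/2619375 ≈ -68.903)
t(-4*(-334)) - n = 10*(-4*(-334)) - 1*(-180483443/2619375) = 10*1336 + 180483443/2619375 = 13360 + 180483443/2619375 = 35175333443/2619375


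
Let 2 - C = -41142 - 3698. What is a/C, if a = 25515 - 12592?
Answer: 12923/44842 ≈ 0.28819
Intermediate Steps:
a = 12923
C = 44842 (C = 2 - (-41142 - 3698) = 2 - 1*(-44840) = 2 + 44840 = 44842)
a/C = 12923/44842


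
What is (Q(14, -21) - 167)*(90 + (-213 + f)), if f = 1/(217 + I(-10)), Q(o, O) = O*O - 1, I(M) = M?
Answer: -2316860/69 ≈ -33578.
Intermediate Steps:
Q(o, O) = -1 + O² (Q(o, O) = O² - 1 = -1 + O²)
f = 1/207 (f = 1/(217 - 10) = 1/207 ≈ 0.0048309)
(Q(14, -21) - 167)*(90 + (-213 + f)) = ((-1 + (-21)²) - 167)*(90 + (-213 + 1/207)) = ((-1 + 441) - 167)*(90 - 44090/207) = (440 - 167)*(-25460/207) = 273*(-25460/207) = -2316860/69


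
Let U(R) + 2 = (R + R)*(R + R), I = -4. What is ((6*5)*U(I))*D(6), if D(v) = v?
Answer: 11160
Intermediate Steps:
U(R) = -2 + 4*R² (U(R) = -2 + (R + R)*(R + R) = -2 + (2*R)*(2*R) = -2 + 4*R²)
((6*5)*U(I))*D(6) = ((6*5)*(-2 + 4*(-4)²))*6 = (30*(-2 + 4*16))*6 = (30*(-2 + 64))*6 = (30*62)*6 = 1860*6 = 11160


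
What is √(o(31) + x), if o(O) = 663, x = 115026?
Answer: 7*√2361 ≈ 340.13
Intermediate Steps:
√(o(31) + x) = √(663 + 115026) = √115689 = 7*√2361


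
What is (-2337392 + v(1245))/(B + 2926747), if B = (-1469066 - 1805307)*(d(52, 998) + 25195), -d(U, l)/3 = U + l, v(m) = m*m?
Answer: 787367/72180626038 ≈ 1.0908e-5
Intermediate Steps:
v(m) = m²
d(U, l) = -3*U - 3*l (d(U, l) = -3*(U + l) = -3*U - 3*l)
B = -72183552785 (B = (-1469066 - 1805307)*((-3*52 - 3*998) + 25195) = -3274373*((-156 - 2994) + 25195) = -3274373*(-3150 + 25195) = -3274373*22045 = -72183552785)
(-2337392 + v(1245))/(B + 2926747) = (-2337392 + 1245²)/(-72183552785 + 2926747) = (-2337392 + 1550025)/(-72180626038) = -787367*(-1/72180626038) = 787367/72180626038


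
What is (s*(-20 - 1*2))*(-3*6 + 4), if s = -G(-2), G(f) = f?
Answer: 616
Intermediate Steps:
s = 2 (s = -1*(-2) = 2)
(s*(-20 - 1*2))*(-3*6 + 4) = (2*(-20 - 1*2))*(-3*6 + 4) = (2*(-20 - 2))*(-18 + 4) = (2*(-22))*(-14) = -44*(-14) = 616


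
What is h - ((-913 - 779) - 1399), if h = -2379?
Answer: 712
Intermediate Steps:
h - ((-913 - 779) - 1399) = -2379 - ((-913 - 779) - 1399) = -2379 - (-1692 - 1399) = -2379 - 1*(-3091) = -2379 + 3091 = 712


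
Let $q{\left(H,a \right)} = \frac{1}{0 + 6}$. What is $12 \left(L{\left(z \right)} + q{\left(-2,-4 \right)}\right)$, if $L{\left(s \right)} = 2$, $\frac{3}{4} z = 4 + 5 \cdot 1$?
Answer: $26$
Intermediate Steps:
$z = 12$ ($z = \frac{4 \left(4 + 5 \cdot 1\right)}{3} = \frac{4 \left(4 + 5\right)}{3} = \frac{4}{3} \cdot 9 = 12$)
$q{\left(H,a \right)} = \frac{1}{6}$
$12 \left(L{\left(z \right)} + q{\left(-2,-4 \right)}\right) = 12 \left(2 + \frac{1}{6}\right) = 12 \cdot \frac{13}{6} = 26$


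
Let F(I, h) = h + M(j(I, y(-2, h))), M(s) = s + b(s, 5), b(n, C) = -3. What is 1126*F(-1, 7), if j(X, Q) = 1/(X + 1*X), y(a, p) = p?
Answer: 3941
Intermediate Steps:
j(X, Q) = 1/(2*X) (j(X, Q) = 1/(X + X) = 1/(2*X))
M(s) = -3 + s (M(s) = s - 3 = -3 + s)
F(I, h) = -3 + h + 1/(2*I) (F(I, h) = h + (-3 + 1/(2*I)) = -3 + h + 1/(2*I))
1126*F(-1, 7) = 1126*(-3 + 7 + (½)/(-1)) = 1126*(-3 + 7 + (½)*(-1)) = 1126*(-3 + 7 - ½) = 1126*(7/2) = 3941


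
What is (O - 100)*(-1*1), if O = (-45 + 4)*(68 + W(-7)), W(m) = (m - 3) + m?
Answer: 2191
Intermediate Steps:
W(m) = -3 + 2*m (W(m) = (-3 + m) + m = -3 + 2*m)
O = -2091 (O = (-45 + 4)*(68 + (-3 + 2*(-7))) = -41*(68 + (-3 - 14)) = -41*(68 - 17) = -41*51 = -2091)
(O - 100)*(-1*1) = (-2091 - 100)*(-1*1) = -2191*(-1) = 2191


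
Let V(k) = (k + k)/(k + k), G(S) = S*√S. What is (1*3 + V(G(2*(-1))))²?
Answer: 16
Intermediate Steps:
G(S) = S^(3/2)
V(k) = 1 (V(k) = (2*k)/((2*k)) = (2*k)*(1/(2*k)) = 1)
(1*3 + V(G(2*(-1))))² = (1*3 + 1)² = (3 + 1)² = 4² = 16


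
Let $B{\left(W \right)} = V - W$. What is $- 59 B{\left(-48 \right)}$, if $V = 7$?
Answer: $-3245$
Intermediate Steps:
$B{\left(W \right)} = 7 - W$
$- 59 B{\left(-48 \right)} = - 59 \left(7 - -48\right) = - 59 \left(7 + 48\right) = \left(-59\right) 55 = -3245$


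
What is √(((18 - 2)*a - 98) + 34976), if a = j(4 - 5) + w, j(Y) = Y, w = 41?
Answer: √35518 ≈ 188.46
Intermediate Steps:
a = 40 (a = (4 - 5) + 41 = -1 + 41 = 40)
√(((18 - 2)*a - 98) + 34976) = √(((18 - 2)*40 - 98) + 34976) = √((16*40 - 98) + 34976) = √((640 - 98) + 34976) = √(542 + 34976) = √35518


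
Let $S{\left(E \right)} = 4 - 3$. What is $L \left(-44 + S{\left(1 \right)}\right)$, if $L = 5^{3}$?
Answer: $-5375$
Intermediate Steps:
$S{\left(E \right)} = 1$ ($S{\left(E \right)} = 4 - 3 = 1$)
$L = 125$
$L \left(-44 + S{\left(1 \right)}\right) = 125 \left(-44 + 1\right) = 125 \left(-43\right) = -5375$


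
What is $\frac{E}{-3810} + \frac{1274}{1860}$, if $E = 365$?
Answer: $\frac{34792}{59055} \approx 0.58915$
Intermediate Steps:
$\frac{E}{-3810} + \frac{1274}{1860} = \frac{365}{-3810} + \frac{1274}{1860} = 365 \left(- \frac{1}{3810}\right) + 1274 \cdot \frac{1}{1860} = - \frac{73}{762} + \frac{637}{930} = \frac{34792}{59055}$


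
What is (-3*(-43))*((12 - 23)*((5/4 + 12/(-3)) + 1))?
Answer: 9933/4 ≈ 2483.3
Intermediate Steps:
(-3*(-43))*((12 - 23)*((5/4 + 12/(-3)) + 1)) = 129*(-11*((5*(¼) + 12*(-⅓)) + 1)) = 129*(-11*((5/4 - 4) + 1)) = 129*(-11*(-11/4 + 1)) = 129*(-11*(-7/4)) = 129*(77/4) = 9933/4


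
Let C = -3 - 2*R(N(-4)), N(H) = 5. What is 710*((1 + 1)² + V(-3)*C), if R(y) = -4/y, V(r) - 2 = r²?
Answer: -8094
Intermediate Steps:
V(r) = 2 + r²
C = -7/5 (C = -3 - (-8)/5 = -3 - 2*(-⅘) = -3 + 8/5 = -7/5 ≈ -1.4000)
710*((1 + 1)² + V(-3)*C) = 710*((1 + 1)² + (2 + (-3)²)*(-7/5)) = 710*(2² + (2 + 9)*(-7/5)) = 710*(4 + 11*(-7/5)) = 710*(4 - 77/5) = 710*(-57/5) = -8094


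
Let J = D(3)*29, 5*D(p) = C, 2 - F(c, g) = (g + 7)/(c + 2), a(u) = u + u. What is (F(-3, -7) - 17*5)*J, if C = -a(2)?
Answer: 9628/5 ≈ 1925.6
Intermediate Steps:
a(u) = 2*u
C = -4 (C = -2*2 = -1*4 = -4)
F(c, g) = 2 - (7 + g)/(2 + c) (F(c, g) = 2 - (g + 7)/(c + 2) = 2 - (7 + g)/(2 + c))
D(p) = -⅘ (D(p) = (⅕)*(-4) = -⅘)
J = -116/5 (J = -⅘*29 = -116/5 ≈ -23.200)
(F(-3, -7) - 17*5)*J = ((-3 - 1*(-7) + 2*(-3))/(2 - 3) - 17*5)*(-116/5) = ((-3 + 7 - 6)/(-1) - 1*85)*(-116/5) = (-1*(-2) - 85)*(-116/5) = (2 - 85)*(-116/5) = -83*(-116/5) = 9628/5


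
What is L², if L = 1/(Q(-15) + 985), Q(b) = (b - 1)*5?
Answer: 1/819025 ≈ 1.2210e-6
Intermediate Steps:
Q(b) = -5 + 5*b (Q(b) = (-1 + b)*5 = -5 + 5*b)
L = 1/905 (L = 1/((-5 + 5*(-15)) + 985) = 1/((-5 - 75) + 985) = 1/(-80 + 985) = 1/905 ≈ 0.0011050)
L² = (1/905)² = 1/819025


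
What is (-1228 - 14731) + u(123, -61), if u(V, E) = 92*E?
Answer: -21571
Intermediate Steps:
(-1228 - 14731) + u(123, -61) = (-1228 - 14731) + 92*(-61) = -15959 - 5612 = -21571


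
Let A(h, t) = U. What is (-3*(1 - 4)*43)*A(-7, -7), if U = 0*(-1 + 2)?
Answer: 0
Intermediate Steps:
U = 0 (U = 0*1 = 0)
A(h, t) = 0
(-3*(1 - 4)*43)*A(-7, -7) = (-3*(1 - 4)*43)*0 = (-3*(-3)*43)*0 = (9*43)*0 = 387*0 = 0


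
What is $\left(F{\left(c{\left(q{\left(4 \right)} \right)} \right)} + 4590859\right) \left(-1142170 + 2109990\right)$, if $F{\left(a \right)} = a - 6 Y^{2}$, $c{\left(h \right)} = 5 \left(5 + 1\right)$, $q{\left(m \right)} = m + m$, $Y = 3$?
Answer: $4443101929700$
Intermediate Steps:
$q{\left(m \right)} = 2 m$
$c{\left(h \right)} = 30$ ($c{\left(h \right)} = 5 \cdot 6 = 30$)
$F{\left(a \right)} = -54 + a$ ($F{\left(a \right)} = a - 6 \cdot 3^{2} = a - 54 = -54 + a$)
$\left(F{\left(c{\left(q{\left(4 \right)} \right)} \right)} + 4590859\right) \left(-1142170 + 2109990\right) = \left(\left(-54 + 30\right) + 4590859\right) \left(-1142170 + 2109990\right) = \left(-24 + 4590859\right) 967820 = 4590835 \cdot 967820 = 4443101929700$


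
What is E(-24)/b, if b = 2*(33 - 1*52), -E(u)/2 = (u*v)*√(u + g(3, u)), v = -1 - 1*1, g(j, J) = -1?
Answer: 240*I/19 ≈ 12.632*I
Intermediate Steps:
v = -2 (v = -1 - 1 = -2)
E(u) = 4*u*√(-1 + u) (E(u) = -2*u*(-2)*√(u - 1) = -2*(-2*u)*√(-1 + u) = -(-4)*u*√(-1 + u) = 4*u*√(-1 + u))
b = -38 (b = 2*(33 - 52) = 2*(-19) = -38)
E(-24)/b = (4*(-24)*√(-1 - 24))/(-38) = (4*(-24)*√(-25))*(-1/38) = (4*(-24)*(5*I))*(-1/38) = -480*I*(-1/38) = 240*I/19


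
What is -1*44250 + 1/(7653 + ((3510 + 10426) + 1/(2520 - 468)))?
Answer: -1960302831198/44300629 ≈ -44250.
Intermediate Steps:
-1*44250 + 1/(7653 + ((3510 + 10426) + 1/(2520 - 468))) = -44250 + 1/(7653 + (13936 + 1/2052)) = -44250 + 1/(7653 + 28596673/2052) = -44250 + 1/(44300629/2052) = -44250 + 2052/44300629 = -1960302831198/44300629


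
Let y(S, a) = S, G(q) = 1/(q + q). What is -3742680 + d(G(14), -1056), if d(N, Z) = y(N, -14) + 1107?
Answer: -104764043/28 ≈ -3.7416e+6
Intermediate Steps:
G(q) = 1/(2*q)
d(N, Z) = 1107 + N (d(N, Z) = N + 1107 = 1107 + N)
-3742680 + d(G(14), -1056) = -3742680 + (1107 + (1/2)/14) = -3742680 + (1107 + (1/2)*(1/14)) = -3742680 + (1107 + 1/28) = -3742680 + 30997/28 = -104764043/28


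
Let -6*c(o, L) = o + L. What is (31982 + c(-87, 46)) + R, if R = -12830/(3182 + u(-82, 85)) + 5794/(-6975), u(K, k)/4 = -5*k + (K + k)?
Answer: 12342455207/385950 ≈ 31979.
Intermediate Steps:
c(o, L) = -L/6 - o/6 (c(o, L) = -(o + L)/6 = -(L + o)/6 = -L/6 - o/6)
u(K, k) = -16*k + 4*K (u(K, k) = 4*(-5*k + (K + k)) = 4*(K - 4*k) = -16*k + 4*K)
R = -1817509/192975 (R = -12830/(3182 + (-16*85 + 4*(-82))) + 5794/(-6975) = -12830/(3182 + (-1360 - 328)) + 5794*(-1/6975) = -12830/(3182 - 1688) - 5794/6975 = -12830/1494 - 5794/6975 = -12830*1/1494 - 5794/6975 = -6415/747 - 5794/6975 = -1817509/192975 ≈ -9.4184)
(31982 + c(-87, 46)) + R = (31982 + (-⅙*46 - ⅙*(-87))) - 1817509/192975 = (31982 + (-23/3 + 29/2)) - 1817509/192975 = (31982 + 41/6) - 1817509/192975 = 191933/6 - 1817509/192975 = 12342455207/385950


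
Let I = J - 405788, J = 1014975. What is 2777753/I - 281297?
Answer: -171359697786/609187 ≈ -2.8129e+5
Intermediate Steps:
I = 609187 (I = 1014975 - 405788 = 609187)
2777753/I - 281297 = 2777753/609187 - 281297 = -171359697786/609187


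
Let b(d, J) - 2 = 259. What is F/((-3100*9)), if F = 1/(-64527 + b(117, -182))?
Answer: 1/1793021400 ≈ 5.5772e-10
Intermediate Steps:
b(d, J) = 261 (b(d, J) = 2 + 259 = 261)
F = -1/64266 (F = 1/(-64527 + 261) = 1/(-64266) = -1/64266 ≈ -1.5560e-5)
F/((-3100*9)) = -1/(64266*((-3100*9))) = -1/(64266*((-620*45))) = -1/64266/(-27900) = -1/64266*(-1/27900) = 1/1793021400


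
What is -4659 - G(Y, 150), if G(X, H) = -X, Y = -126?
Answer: -4785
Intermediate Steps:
-4659 - G(Y, 150) = -4659 - (-1)*(-126) = -4659 - 1*126 = -4659 - 126 = -4785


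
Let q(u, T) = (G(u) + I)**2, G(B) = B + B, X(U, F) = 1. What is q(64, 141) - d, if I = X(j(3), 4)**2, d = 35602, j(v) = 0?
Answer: -18961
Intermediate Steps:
G(B) = 2*B
I = 1 (I = 1**2 = 1)
q(u, T) = (1 + 2*u)**2 (q(u, T) = (2*u + 1)**2 = (1 + 2*u)**2)
q(64, 141) - d = (1 + 2*64)**2 - 1*35602 = (1 + 128)**2 - 35602 = 129**2 - 35602 = 16641 - 35602 = -18961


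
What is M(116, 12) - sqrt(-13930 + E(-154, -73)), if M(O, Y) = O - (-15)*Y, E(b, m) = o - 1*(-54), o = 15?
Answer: 296 - I*sqrt(13861) ≈ 296.0 - 117.73*I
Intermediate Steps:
E(b, m) = 69 (E(b, m) = 15 - 1*(-54) = 15 + 54 = 69)
M(O, Y) = O + 15*Y
M(116, 12) - sqrt(-13930 + E(-154, -73)) = (116 + 15*12) - sqrt(-13930 + 69) = (116 + 180) - sqrt(-13861) = 296 - I*sqrt(13861)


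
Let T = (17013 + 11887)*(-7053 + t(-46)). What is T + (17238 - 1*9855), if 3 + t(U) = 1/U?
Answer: -4689967841/23 ≈ -2.0391e+8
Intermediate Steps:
t(U) = -3 + 1/U
T = -4690137650/23 (T = (17013 + 11887)*(-7053 + (-3 + 1/(-46))) = 28900*(-7053 + (-3 - 1/46)) = 28900*(-7053 - 139/46) = 28900*(-324577/46) = -4690137650/23 ≈ -2.0392e+8)
T + (17238 - 1*9855) = -4690137650/23 + (17238 - 1*9855) = -4690137650/23 + (17238 - 9855) = -4690137650/23 + 7383 = -4689967841/23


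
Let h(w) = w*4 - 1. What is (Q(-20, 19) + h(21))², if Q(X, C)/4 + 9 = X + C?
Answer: 1849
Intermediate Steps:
Q(X, C) = -36 + 4*C + 4*X (Q(X, C) = -36 + 4*(X + C) = -36 + 4*(C + X) = -36 + (4*C + 4*X) = -36 + 4*C + 4*X)
h(w) = -1 + 4*w (h(w) = 4*w - 1 = -1 + 4*w)
(Q(-20, 19) + h(21))² = ((-36 + 4*19 + 4*(-20)) + (-1 + 4*21))² = ((-36 + 76 - 80) + (-1 + 84))² = (-40 + 83)² = 43² = 1849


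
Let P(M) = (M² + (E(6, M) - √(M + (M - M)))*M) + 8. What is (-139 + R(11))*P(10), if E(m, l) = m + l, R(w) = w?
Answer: -34304 + 1280*√10 ≈ -30256.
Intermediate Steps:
E(m, l) = l + m
P(M) = 8 + M² + M*(6 + M - √M) (P(M) = (M² + ((M + 6) - √(M + (M - M)))*M) + 8 = (M² + ((6 + M) - √(M + 0))*M) + 8 = (M² + ((6 + M) - √M)*M) + 8 = (M² + (6 + M - √M)*M) + 8 = (M² + M*(6 + M - √M)) + 8 = 8 + M² + M*(6 + M - √M))
(-139 + R(11))*P(10) = (-139 + 11)*(8 + 10² - 10^(3/2) + 10*(6 + 10)) = -128*(8 + 100 - 10*√10 + 10*16) = -128*(8 + 100 - 10*√10 + 160) = -128*(268 - 10*√10) = -34304 + 1280*√10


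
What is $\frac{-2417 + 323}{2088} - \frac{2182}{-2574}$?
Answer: $- \frac{23165}{149292} \approx -0.15517$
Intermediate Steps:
$\frac{-2417 + 323}{2088} - \frac{2182}{-2574} = \left(-2094\right) \frac{1}{2088} - - \frac{1091}{1287} = - \frac{349}{348} + \frac{1091}{1287} = - \frac{23165}{149292}$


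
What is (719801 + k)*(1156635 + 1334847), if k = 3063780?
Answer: 9426723957042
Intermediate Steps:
(719801 + k)*(1156635 + 1334847) = (719801 + 3063780)*(1156635 + 1334847) = 3783581*2491482 = 9426723957042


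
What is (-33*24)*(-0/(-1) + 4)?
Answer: -3168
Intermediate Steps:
(-33*24)*(-0/(-1) + 4) = -792*(-0*(-1) + 4) = -792*(-4*0 + 4) = -792*(0 + 4) = -792*4 = -3168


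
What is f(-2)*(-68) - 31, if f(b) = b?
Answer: 105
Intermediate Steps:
f(-2)*(-68) - 31 = -2*(-68) - 31 = 136 - 31 = 105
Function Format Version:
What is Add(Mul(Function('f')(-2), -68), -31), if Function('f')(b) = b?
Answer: 105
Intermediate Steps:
Add(Mul(Function('f')(-2), -68), -31) = Add(Mul(-2, -68), -31) = Add(136, -31) = 105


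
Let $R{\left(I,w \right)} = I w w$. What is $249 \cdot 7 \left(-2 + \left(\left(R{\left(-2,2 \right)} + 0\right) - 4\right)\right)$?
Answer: $-24402$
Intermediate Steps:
$R{\left(I,w \right)} = I w^{2}$
$249 \cdot 7 \left(-2 + \left(\left(R{\left(-2,2 \right)} + 0\right) - 4\right)\right) = 249 \cdot 7 \left(-2 + \left(\left(- 2 \cdot 2^{2} + 0\right) - 4\right)\right) = 249 \cdot 7 \left(-2 + \left(\left(\left(-2\right) 4 + 0\right) - 4\right)\right) = 249 \cdot 7 \left(-2 + \left(\left(-8 + 0\right) - 4\right)\right) = 249 \cdot 7 \left(-2 - 12\right) = 249 \cdot 7 \left(-14\right) = 249 \left(-98\right) = -24402$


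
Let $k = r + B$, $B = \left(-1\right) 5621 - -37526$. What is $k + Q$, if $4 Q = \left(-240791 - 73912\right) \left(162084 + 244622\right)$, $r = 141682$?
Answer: $- \frac{63995451985}{2} \approx -3.1998 \cdot 10^{10}$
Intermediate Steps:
$B = 31905$ ($B = -5621 + 37526 = 31905$)
$Q = - \frac{63995799159}{2}$ ($Q = \frac{\left(-240791 - 73912\right) \left(162084 + 244622\right)}{4} = \frac{\left(-314703\right) 406706}{4} = \frac{1}{4} \left(-127991598318\right) = - \frac{63995799159}{2} \approx -3.1998 \cdot 10^{10}$)
$k = 173587$ ($k = 141682 + 31905 = 173587$)
$k + Q = 173587 - \frac{63995799159}{2} = - \frac{63995451985}{2}$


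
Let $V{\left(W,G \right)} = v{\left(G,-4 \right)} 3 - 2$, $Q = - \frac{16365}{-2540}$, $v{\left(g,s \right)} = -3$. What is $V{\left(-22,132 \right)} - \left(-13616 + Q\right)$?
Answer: $\frac{6908067}{508} \approx 13599.0$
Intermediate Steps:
$Q = \frac{3273}{508}$ ($Q = \left(-16365\right) \left(- \frac{1}{2540}\right) = \frac{3273}{508} \approx 6.4429$)
$V{\left(W,G \right)} = -11$ ($V{\left(W,G \right)} = \left(-3\right) 3 - 2 = -9 - 2 = -11$)
$V{\left(-22,132 \right)} - \left(-13616 + Q\right) = -11 - \left(-13616 + \frac{3273}{508}\right) = -11 - - \frac{6913655}{508} = -11 + \frac{6913655}{508} = \frac{6908067}{508}$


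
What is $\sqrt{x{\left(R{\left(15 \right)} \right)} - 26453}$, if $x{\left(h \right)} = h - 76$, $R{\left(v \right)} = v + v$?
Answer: $11 i \sqrt{219} \approx 162.79 i$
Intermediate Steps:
$R{\left(v \right)} = 2 v$
$x{\left(h \right)} = -76 + h$ ($x{\left(h \right)} = h - 76 = -76 + h$)
$\sqrt{x{\left(R{\left(15 \right)} \right)} - 26453} = \sqrt{\left(-76 + 2 \cdot 15\right) - 26453} = \sqrt{\left(-76 + 30\right) - 26453} = \sqrt{-46 - 26453} = \sqrt{-26499} = 11 i \sqrt{219}$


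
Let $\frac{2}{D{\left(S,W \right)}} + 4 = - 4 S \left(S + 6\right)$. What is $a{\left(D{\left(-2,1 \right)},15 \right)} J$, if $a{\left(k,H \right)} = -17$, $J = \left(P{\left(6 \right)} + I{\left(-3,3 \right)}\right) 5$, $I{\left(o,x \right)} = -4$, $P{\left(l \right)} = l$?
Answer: $-170$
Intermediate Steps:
$D{\left(S,W \right)} = \frac{2}{-4 - 4 S \left(6 + S\right)}$ ($D{\left(S,W \right)} = \frac{2}{-4 + - 4 S \left(S + 6\right)} = \frac{2}{-4 + - 4 S \left(6 + S\right)} = \frac{2}{-4 - 4 S \left(6 + S\right)}$)
$J = 10$ ($J = \left(6 - 4\right) 5 = 2 \cdot 5 = 10$)
$a{\left(D{\left(-2,1 \right)},15 \right)} J = \left(-17\right) 10 = -170$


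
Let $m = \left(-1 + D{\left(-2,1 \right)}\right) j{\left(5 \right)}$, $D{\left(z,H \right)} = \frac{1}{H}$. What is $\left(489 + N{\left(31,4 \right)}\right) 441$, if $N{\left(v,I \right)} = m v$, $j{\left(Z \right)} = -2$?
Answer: $215649$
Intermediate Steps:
$m = 0$ ($m = \left(-1 + 1^{-1}\right) \left(-2\right) = \left(-1 + 1\right) \left(-2\right) = 0 \left(-2\right) = 0$)
$N{\left(v,I \right)} = 0$ ($N{\left(v,I \right)} = 0 v = 0$)
$\left(489 + N{\left(31,4 \right)}\right) 441 = \left(489 + 0\right) 441 = 489 \cdot 441 = 215649$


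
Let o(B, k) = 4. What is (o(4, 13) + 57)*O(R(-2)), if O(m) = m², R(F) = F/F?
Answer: 61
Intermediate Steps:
R(F) = 1
(o(4, 13) + 57)*O(R(-2)) = (4 + 57)*1² = 61*1 = 61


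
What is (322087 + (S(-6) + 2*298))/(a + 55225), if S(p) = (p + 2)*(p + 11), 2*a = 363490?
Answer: 322663/236970 ≈ 1.3616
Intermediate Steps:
a = 181745 (a = (½)*363490 = 181745)
S(p) = (2 + p)*(11 + p)
(322087 + (S(-6) + 2*298))/(a + 55225) = (322087 + ((22 + (-6)² + 13*(-6)) + 2*298))/(181745 + 55225) = (322087 + ((22 + 36 - 78) + 596))/236970 = (322087 + (-20 + 596))*(1/236970) = (322087 + 576)*(1/236970) = 322663*(1/236970) = 322663/236970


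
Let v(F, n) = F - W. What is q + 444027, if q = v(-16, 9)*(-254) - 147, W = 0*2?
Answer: 447944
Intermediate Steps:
W = 0
v(F, n) = F (v(F, n) = F - 1*0 = F + 0 = F)
q = 3917 (q = -16*(-254) - 147 = 4064 - 147 = 3917)
q + 444027 = 3917 + 444027 = 447944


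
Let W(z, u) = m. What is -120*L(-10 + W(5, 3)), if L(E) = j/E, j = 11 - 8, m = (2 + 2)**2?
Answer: -60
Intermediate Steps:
m = 16 (m = 4**2 = 16)
j = 3
W(z, u) = 16
L(E) = 3/E
-120*L(-10 + W(5, 3)) = -360/(-10 + 16) = -360/6 = -120*1/2 = -60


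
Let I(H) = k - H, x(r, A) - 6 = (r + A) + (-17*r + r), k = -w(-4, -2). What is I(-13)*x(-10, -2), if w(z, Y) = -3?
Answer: 2464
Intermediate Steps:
k = 3 (k = -1*(-3) = 3)
x(r, A) = 6 + A - 15*r (x(r, A) = 6 + ((r + A) + (-17*r + r)) = 6 + ((A + r) - 16*r) = 6 + (A - 15*r) = 6 + A - 15*r)
I(H) = 3 - H
I(-13)*x(-10, -2) = (3 - 1*(-13))*(6 - 2 - 15*(-10)) = (3 + 13)*(6 - 2 + 150) = 16*154 = 2464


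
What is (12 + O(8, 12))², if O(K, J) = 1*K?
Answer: 400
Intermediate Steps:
O(K, J) = K
(12 + O(8, 12))² = (12 + 8)² = 20² = 400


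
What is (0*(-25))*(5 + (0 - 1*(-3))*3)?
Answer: 0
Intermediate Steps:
(0*(-25))*(5 + (0 - 1*(-3))*3) = 0*(5 + (0 + 3)*3) = 0*(5 + 3*3) = 0*(5 + 9) = 0*14 = 0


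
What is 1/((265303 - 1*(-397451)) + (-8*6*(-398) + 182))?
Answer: 1/682040 ≈ 1.4662e-6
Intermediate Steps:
1/((265303 - 1*(-397451)) + (-8*6*(-398) + 182)) = 1/((265303 + 397451) + (-48*(-398) + 182)) = 1/(662754 + (19104 + 182)) = 1/(662754 + 19286) = 1/682040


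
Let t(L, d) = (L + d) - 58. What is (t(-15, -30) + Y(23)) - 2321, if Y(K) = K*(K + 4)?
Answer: -1803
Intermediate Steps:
t(L, d) = -58 + L + d
Y(K) = K*(4 + K)
(t(-15, -30) + Y(23)) - 2321 = ((-58 - 15 - 30) + 23*(4 + 23)) - 2321 = (-103 + 23*27) - 2321 = (-103 + 621) - 2321 = 518 - 2321 = -1803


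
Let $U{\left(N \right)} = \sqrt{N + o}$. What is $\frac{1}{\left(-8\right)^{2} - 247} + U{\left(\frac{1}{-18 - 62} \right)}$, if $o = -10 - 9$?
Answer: $- \frac{1}{183} + \frac{39 i \sqrt{5}}{20} \approx -0.0054645 + 4.3603 i$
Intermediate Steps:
$o = -19$ ($o = -10 - 9 = -19$)
$U{\left(N \right)} = \sqrt{-19 + N}$ ($U{\left(N \right)} = \sqrt{N - 19} = \sqrt{-19 + N}$)
$\frac{1}{\left(-8\right)^{2} - 247} + U{\left(\frac{1}{-18 - 62} \right)} = \frac{1}{\left(-8\right)^{2} - 247} + \sqrt{-19 + \frac{1}{-18 - 62}} = \frac{1}{64 - 247} + \sqrt{-19 + \frac{1}{-80}} = \frac{1}{-183} + \sqrt{-19 - \frac{1}{80}} = - \frac{1}{183} + \sqrt{- \frac{1521}{80}} = - \frac{1}{183} + \frac{39 i \sqrt{5}}{20}$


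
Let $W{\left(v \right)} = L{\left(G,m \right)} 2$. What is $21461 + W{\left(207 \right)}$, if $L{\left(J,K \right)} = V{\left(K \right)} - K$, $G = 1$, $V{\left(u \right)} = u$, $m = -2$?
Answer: $21461$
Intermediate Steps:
$L{\left(J,K \right)} = 0$ ($L{\left(J,K \right)} = K - K = 0$)
$W{\left(v \right)} = 0$ ($W{\left(v \right)} = 0 \cdot 2 = 0$)
$21461 + W{\left(207 \right)} = 21461 + 0 = 21461$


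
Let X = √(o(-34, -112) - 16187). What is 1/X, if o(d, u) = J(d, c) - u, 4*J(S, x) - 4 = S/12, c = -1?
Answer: -2*I*√2314758/385793 ≈ -0.0078873*I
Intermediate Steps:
J(S, x) = 1 + S/48 (J(S, x) = 1 + (S/12)/4 = 1 + S/48)
o(d, u) = 1 - u + d/48 (o(d, u) = (1 + d/48) - u = 1 - u + d/48)
X = I*√2314758/12 (X = √((1 - 1*(-112) + (1/48)*(-34)) - 16187) = √((1 + 112 - 17/24) - 16187) = √(2695/24 - 16187) = √(-385793/24) = I*√2314758/12 ≈ 126.79*I)
1/X = 1/(I*√2314758/12) = -2*I*√2314758/385793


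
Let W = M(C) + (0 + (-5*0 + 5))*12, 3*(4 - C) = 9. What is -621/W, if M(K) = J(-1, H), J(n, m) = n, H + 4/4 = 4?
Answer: -621/59 ≈ -10.525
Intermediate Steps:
H = 3 (H = -1 + 4 = 3)
C = 1 (C = 4 - ⅓*9 = 4 - 3 = 1)
M(K) = -1
W = 59 (W = -1 + (0 + (-5*0 + 5))*12 = -1 + (0 + (0 + 5))*12 = -1 + (0 + 5)*12 = -1 + 5*12 = -1 + 60 = 59)
-621/W = -621/59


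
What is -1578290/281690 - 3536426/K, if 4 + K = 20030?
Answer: -3022890222/16591541 ≈ -182.19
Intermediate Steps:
K = 20026 (K = -4 + 20030 = 20026)
-1578290/281690 - 3536426/K = -1578290/281690 - 3536426/20026 = -1578290*1/281690 - 3536426*1/20026 = -157829/28169 - 1768213/10013 = -3022890222/16591541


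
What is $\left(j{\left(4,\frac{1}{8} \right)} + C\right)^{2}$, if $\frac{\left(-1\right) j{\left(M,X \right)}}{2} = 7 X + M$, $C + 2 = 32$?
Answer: $\frac{6561}{16} \approx 410.06$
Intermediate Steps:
$C = 30$ ($C = -2 + 32 = 30$)
$j{\left(M,X \right)} = - 14 X - 2 M$ ($j{\left(M,X \right)} = - 2 \left(7 X + M\right) = - 2 \left(M + 7 X\right) = - 14 X - 2 M$)
$\left(j{\left(4,\frac{1}{8} \right)} + C\right)^{2} = \left(\left(- \frac{14}{8} - 8\right) + 30\right)^{2} = \left(\left(\left(-14\right) \frac{1}{8} - 8\right) + 30\right)^{2} = \left(\left(- \frac{7}{4} - 8\right) + 30\right)^{2} = \left(- \frac{39}{4} + 30\right)^{2} = \left(\frac{81}{4}\right)^{2} = \frac{6561}{16}$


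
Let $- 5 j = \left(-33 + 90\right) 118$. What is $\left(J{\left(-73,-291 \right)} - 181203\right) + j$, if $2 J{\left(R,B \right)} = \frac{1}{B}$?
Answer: $- \frac{531215267}{2910} \approx -1.8255 \cdot 10^{5}$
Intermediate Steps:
$J{\left(R,B \right)} = \frac{1}{2 B}$
$j = - \frac{6726}{5}$ ($j = - \frac{\left(-33 + 90\right) 118}{5} = - \frac{57 \cdot 118}{5} = \left(- \frac{1}{5}\right) 6726 = - \frac{6726}{5} \approx -1345.2$)
$\left(J{\left(-73,-291 \right)} - 181203\right) + j = \left(\frac{1}{2 \left(-291\right)} - 181203\right) - \frac{6726}{5} = \left(\frac{1}{2} \left(- \frac{1}{291}\right) - 181203\right) - \frac{6726}{5} = \left(- \frac{1}{582} - 181203\right) - \frac{6726}{5} = - \frac{105460147}{582} - \frac{6726}{5} = - \frac{531215267}{2910}$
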